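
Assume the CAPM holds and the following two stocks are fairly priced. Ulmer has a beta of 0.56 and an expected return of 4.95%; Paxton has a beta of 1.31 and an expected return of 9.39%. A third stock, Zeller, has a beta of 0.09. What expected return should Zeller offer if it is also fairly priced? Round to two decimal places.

2.17%

MRP (SML slope) = (9.39% − 4.95%) / (1.31 − 0.56) = 4.44% / 0.75 = 5.9200%
R_f (intercept) = 4.95% − 0.56 × 5.9200% = 1.6348%
E(R_Zeller) = R_f + β × MRP = 1.6348% + 0.09 × 5.9200% = 2.17%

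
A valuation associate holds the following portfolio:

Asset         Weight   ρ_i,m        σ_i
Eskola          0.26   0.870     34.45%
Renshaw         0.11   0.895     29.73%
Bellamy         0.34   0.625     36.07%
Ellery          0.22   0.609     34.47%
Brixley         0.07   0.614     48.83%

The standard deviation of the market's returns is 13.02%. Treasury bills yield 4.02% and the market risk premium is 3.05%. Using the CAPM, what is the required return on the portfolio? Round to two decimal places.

9.90%

β_Eskola = 0.870 × 34.45% / 13.02% = 2.3020
β_Renshaw = 0.895 × 29.73% / 13.02% = 2.0437
β_Bellamy = 0.625 × 36.07% / 13.02% = 1.7315
β_Ellery = 0.609 × 34.47% / 13.02% = 1.6123
β_Brixley = 0.614 × 48.83% / 13.02% = 2.3027
β_P = Σ w_i β_i = 0.26×2.3020 + 0.11×2.0437 + 0.34×1.7315 + 0.22×1.6123 + 0.07×2.3027 = 1.9279
E(R_P) = R_f + β_P × MRP = 4.02% + 1.9279 × 3.05% = 9.90%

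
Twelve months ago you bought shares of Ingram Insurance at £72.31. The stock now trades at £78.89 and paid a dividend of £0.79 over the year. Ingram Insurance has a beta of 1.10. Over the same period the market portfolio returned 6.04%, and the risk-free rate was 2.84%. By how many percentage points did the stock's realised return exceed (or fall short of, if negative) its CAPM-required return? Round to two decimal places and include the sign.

Realised HPR = (P1 + D1 − P0) / P0 = (78.89 + 0.79 − 72.31) / 72.31 = 7.37 / 72.31 = 10.1922%
MRP = 6.04% − 2.84% = 3.20%
CAPM required = R_f + β·MRP = 2.84% + 1.10 × 3.20% = 6.3600%
α = realised − required = 10.1922% − 6.3600% = +3.83%

+3.83%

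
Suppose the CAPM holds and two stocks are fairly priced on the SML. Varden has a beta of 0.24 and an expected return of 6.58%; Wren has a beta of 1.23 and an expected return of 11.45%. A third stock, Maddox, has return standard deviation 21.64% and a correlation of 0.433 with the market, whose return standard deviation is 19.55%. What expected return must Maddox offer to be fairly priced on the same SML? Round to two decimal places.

MRP = (11.45% − 6.58%) / (1.23 − 0.24) = 4.9192%
R_f = 6.58% − 0.24 × 4.9192% = 5.3994%
β_Maddox = ρ·σ_i/σ_m = 0.433 × 21.64 / 19.55 = 0.4793
E(R_Maddox) = R_f + β × MRP = 5.3994% + 0.4793 × 4.9192% = 7.76%

7.76%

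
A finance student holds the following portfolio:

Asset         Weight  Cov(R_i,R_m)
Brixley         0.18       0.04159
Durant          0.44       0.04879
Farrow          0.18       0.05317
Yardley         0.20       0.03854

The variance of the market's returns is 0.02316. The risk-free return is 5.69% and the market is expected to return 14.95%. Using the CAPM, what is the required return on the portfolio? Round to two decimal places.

β_Brixley = 0.04159 / 0.02316 = 1.7958
β_Durant = 0.04879 / 0.02316 = 2.1066
β_Farrow = 0.05317 / 0.02316 = 2.2958
β_Yardley = 0.03854 / 0.02316 = 1.6641
β_P = Σ w_i β_i = 0.18×1.7958 + 0.44×2.1066 + 0.18×2.2958 + 0.20×1.6641 = 1.9962
MRP = 14.95% − 5.69% = 9.26%
E(R_P) = R_f + β_P × MRP = 5.69% + 1.9962 × 9.26% = 24.17%

24.17%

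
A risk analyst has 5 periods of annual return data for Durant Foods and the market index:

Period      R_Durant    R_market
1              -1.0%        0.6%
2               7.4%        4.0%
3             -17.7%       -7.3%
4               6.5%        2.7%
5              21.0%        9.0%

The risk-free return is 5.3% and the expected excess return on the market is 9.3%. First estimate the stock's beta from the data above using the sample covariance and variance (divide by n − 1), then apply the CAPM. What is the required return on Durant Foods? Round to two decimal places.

27.32%

Mean R_i = (-1.0 + 7.4 − 17.7 + 6.5 + 21.0) / 5 = 3.2400%
Mean R_m = (0.6 + 4.0 − 7.3 + 2.7 + 9.0) / 5 = 1.8000%
Σ(R_i − R̄_i)(R_m − R̄_m) = 335.6000  ⇒  Cov = 335.6000 / 4 = 83.9000
Σ(R_m − R̄_m)² = 141.7400  ⇒  Var(R_m) = 141.7400 / 4 = 35.4350
β = Cov / Var(R_m) = 83.9000 / 35.4350 = 2.3677
E(R) = R_f + β × MRP = 5.3% + 2.3677 × 9.3% = 27.32%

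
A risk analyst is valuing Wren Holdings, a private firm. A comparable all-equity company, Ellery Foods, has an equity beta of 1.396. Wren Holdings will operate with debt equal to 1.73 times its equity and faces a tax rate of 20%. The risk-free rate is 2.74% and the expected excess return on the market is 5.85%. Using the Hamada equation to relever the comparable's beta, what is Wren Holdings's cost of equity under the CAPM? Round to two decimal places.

22.21%

β_L = β_U × [1 + (1 − t)(D/E)] = 1.396 × [1 + (1 − 0.20) × 1.73]
    = 1.396 × [1 + 0.80 × 1.73] = 1.396 × 2.3840 = 3.3281
E(R) = R_f + β_L × MRP = 2.74% + 3.3281 × 5.85% = 22.21%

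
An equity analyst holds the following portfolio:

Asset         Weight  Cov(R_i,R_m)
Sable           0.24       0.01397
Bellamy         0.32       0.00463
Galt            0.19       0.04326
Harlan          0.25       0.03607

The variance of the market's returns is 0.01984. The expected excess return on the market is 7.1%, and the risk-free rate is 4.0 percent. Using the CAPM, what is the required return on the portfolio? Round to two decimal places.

11.90%

β_Sable = 0.01397 / 0.01984 = 0.7041
β_Bellamy = 0.00463 / 0.01984 = 0.2334
β_Galt = 0.04326 / 0.01984 = 2.1804
β_Harlan = 0.03607 / 0.01984 = 1.8180
β_P = Σ w_i β_i = 0.24×0.7041 + 0.32×0.2334 + 0.19×2.1804 + 0.25×1.8180 = 1.1124
E(R_P) = R_f + β_P × MRP = 4.0% + 1.1124 × 7.1% = 11.90%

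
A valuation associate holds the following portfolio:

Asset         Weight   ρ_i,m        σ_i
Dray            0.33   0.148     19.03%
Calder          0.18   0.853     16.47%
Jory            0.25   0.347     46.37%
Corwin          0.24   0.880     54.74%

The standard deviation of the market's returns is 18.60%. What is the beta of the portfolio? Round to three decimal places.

1.024

β_Dray = 0.148 × 19.03% / 18.60% = 0.1514
β_Calder = 0.853 × 16.47% / 18.60% = 0.7553
β_Jory = 0.347 × 46.37% / 18.60% = 0.8651
β_Corwin = 0.880 × 54.74% / 18.60% = 2.5898
β_P = Σ w_i β_i = 0.33×0.1514 + 0.18×0.7553 + 0.25×0.8651 + 0.24×2.5898 = 1.0237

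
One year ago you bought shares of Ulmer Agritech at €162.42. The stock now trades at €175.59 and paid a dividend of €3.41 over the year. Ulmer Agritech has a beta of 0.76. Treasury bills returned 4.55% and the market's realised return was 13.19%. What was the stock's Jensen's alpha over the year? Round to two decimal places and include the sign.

-0.91%

Realised HPR = (P1 + D1 − P0) / P0 = (175.59 + 3.41 − 162.42) / 162.42 = 16.58 / 162.42 = 10.2081%
MRP = 13.19% − 4.55% = 8.64%
CAPM required = R_f + β·MRP = 4.55% + 0.76 × 8.64% = 11.1164%
α = realised − required = 10.2081% − 11.1164% = -0.91%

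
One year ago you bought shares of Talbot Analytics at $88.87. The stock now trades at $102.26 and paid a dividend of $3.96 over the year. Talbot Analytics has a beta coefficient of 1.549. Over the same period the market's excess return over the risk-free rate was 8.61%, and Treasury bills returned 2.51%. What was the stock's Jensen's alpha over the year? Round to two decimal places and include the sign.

Realised HPR = (P1 + D1 − P0) / P0 = (102.26 + 3.96 − 88.87) / 88.87 = 17.35 / 88.87 = 19.5229%
CAPM required = R_f + β·MRP = 2.51% + 1.549 × 8.61% = 15.84689%
α = realised − required = 19.5229% − 15.84689% = +3.68%

+3.68%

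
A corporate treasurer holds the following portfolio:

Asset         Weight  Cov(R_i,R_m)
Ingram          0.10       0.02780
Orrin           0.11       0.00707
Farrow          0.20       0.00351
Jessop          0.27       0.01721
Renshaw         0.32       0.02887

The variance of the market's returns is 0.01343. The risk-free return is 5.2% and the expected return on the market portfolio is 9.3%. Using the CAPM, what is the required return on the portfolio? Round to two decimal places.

10.74%

β_Ingram = 0.02780 / 0.01343 = 2.0700
β_Orrin = 0.00707 / 0.01343 = 0.5264
β_Farrow = 0.00351 / 0.01343 = 0.2614
β_Jessop = 0.01721 / 0.01343 = 1.2815
β_Renshaw = 0.02887 / 0.01343 = 2.1497
β_P = Σ w_i β_i = 0.10×2.0700 + 0.11×0.5264 + 0.20×0.2614 + 0.27×1.2815 + 0.32×2.1497 = 1.3511
MRP = 9.3% − 5.2% = 4.10%
E(R_P) = R_f + β_P × MRP = 5.2% + 1.3511 × 4.1% = 10.74%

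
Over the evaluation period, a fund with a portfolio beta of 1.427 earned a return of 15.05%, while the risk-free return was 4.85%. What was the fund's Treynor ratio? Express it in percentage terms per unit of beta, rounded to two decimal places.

Treynor = (R_P − R_f) / β_P = (15.05% − 4.85%) / 1.4270 = 10.20% / 1.4270 = 7.15%

7.15%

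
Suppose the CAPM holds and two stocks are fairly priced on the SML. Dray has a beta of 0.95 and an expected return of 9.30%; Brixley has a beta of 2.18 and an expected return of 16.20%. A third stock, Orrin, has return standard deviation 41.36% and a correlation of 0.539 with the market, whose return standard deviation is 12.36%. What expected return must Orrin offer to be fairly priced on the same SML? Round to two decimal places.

14.09%

MRP = (16.20% − 9.30%) / (2.18 − 0.95) = 5.6098%
R_f = 9.30% − 0.95 × 5.6098% = 3.9707%
β_Orrin = ρ·σ_i/σ_m = 0.539 × 41.36 / 12.36 = 1.8036
E(R_Orrin) = R_f + β × MRP = 3.9707% + 1.8036 × 5.6098% = 14.09%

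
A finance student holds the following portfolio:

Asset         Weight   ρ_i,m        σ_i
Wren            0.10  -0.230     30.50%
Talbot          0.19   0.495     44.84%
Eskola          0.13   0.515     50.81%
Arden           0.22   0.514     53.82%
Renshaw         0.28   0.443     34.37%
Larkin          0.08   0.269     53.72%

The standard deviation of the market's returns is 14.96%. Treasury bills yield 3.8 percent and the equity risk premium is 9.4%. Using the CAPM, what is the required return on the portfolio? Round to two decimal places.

β_Wren = -0.230 × 30.50% / 14.96% = -0.4689
β_Talbot = 0.495 × 44.84% / 14.96% = 1.4837
β_Eskola = 0.515 × 50.81% / 14.96% = 1.7491
β_Arden = 0.514 × 53.82% / 14.96% = 1.8492
β_Renshaw = 0.443 × 34.37% / 14.96% = 1.0178
β_Larkin = 0.269 × 53.72% / 14.96% = 0.9660
β_P = Σ w_i β_i = 0.10×-0.4689 + 0.19×1.4837 + 0.13×1.7491 + 0.22×1.8492 + 0.28×1.0178 + 0.08×0.9660 = 1.2315
E(R_P) = R_f + β_P × MRP = 3.8% + 1.2315 × 9.4% = 15.38%

15.38%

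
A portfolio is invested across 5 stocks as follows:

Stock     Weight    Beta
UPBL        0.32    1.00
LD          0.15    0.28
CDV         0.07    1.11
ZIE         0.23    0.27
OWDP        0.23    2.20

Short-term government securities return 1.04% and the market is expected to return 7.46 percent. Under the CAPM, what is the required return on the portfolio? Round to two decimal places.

7.51%

β_P = Σ w_i β_i = 0.32×1.00 + 0.15×0.28 + 0.07×1.11 + 0.23×0.27 + 0.23×2.20 = 1.0078
MRP = 7.46% − 1.04% = 6.42%
E(R_P) = R_f + β_P × MRP = 1.04% + 1.0078 × 6.42% = 7.51%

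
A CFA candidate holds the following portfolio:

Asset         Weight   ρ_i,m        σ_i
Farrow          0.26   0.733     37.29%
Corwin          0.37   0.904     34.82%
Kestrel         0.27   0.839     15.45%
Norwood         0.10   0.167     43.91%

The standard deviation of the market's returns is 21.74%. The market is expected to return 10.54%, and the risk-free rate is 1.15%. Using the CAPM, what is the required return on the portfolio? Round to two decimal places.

11.08%

β_Farrow = 0.733 × 37.29% / 21.74% = 1.2573
β_Corwin = 0.904 × 34.82% / 21.74% = 1.4479
β_Kestrel = 0.839 × 15.45% / 21.74% = 0.5963
β_Norwood = 0.167 × 43.91% / 21.74% = 0.3373
β_P = Σ w_i β_i = 0.26×1.2573 + 0.37×1.4479 + 0.27×0.5963 + 0.10×0.3373 = 1.0574
MRP = 10.54% − 1.15% = 9.39%
E(R_P) = R_f + β_P × MRP = 1.15% + 1.0574 × 9.39% = 11.08%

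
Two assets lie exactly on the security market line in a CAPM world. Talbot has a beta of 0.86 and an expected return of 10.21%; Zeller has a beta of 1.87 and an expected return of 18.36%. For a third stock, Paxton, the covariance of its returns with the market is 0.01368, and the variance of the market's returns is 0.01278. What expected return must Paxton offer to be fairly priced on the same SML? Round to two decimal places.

MRP = (18.36% − 10.21%) / (1.87 − 0.86) = 8.0693%
R_f = 10.21% − 0.86 × 8.0693% = 3.2704%
β_Paxton = Cov / Var(R_m) = 0.01368 / 0.01278 = 1.0704
E(R_Paxton) = R_f + β × MRP = 3.2704% + 1.0704 × 8.0693% = 11.91%

11.91%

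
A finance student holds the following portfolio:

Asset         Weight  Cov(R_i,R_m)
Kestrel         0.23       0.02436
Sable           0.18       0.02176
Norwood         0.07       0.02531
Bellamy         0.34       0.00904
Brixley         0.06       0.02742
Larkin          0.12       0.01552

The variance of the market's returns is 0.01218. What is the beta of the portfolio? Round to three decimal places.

1.467

β_Kestrel = 0.02436 / 0.01218 = 2.0000
β_Sable = 0.02176 / 0.01218 = 1.7865
β_Norwood = 0.02531 / 0.01218 = 2.0780
β_Bellamy = 0.00904 / 0.01218 = 0.7422
β_Brixley = 0.02742 / 0.01218 = 2.2512
β_Larkin = 0.01552 / 0.01218 = 1.2742
β_P = Σ w_i β_i = 0.23×2.0000 + 0.18×1.7865 + 0.07×2.0780 + 0.34×0.7422 + 0.06×2.2512 + 0.12×1.2742 = 1.4674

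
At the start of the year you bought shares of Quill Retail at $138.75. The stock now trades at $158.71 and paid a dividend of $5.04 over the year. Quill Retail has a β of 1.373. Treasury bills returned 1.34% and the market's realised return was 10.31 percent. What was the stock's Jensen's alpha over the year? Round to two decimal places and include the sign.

+4.36%

Realised HPR = (P1 + D1 − P0) / P0 = (158.71 + 5.04 − 138.75) / 138.75 = 25.00 / 138.75 = 18.0180%
MRP = 10.31% − 1.34% = 8.97%
CAPM required = R_f + β·MRP = 1.34% + 1.373 × 8.97% = 13.65581%
α = realised − required = 18.0180% − 13.65581% = +4.36%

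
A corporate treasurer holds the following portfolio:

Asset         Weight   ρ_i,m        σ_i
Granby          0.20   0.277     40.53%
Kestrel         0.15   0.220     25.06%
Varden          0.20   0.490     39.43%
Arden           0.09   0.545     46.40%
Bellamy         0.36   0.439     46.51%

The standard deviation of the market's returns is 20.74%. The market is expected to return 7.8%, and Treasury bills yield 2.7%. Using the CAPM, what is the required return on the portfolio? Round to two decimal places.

β_Granby = 0.277 × 40.53% / 20.74% = 0.5413
β_Kestrel = 0.220 × 25.06% / 20.74% = 0.2658
β_Varden = 0.490 × 39.43% / 20.74% = 0.9316
β_Arden = 0.545 × 46.40% / 20.74% = 1.2193
β_Bellamy = 0.439 × 46.51% / 20.74% = 0.9845
β_P = Σ w_i β_i = 0.20×0.5413 + 0.15×0.2658 + 0.20×0.9316 + 0.09×1.2193 + 0.36×0.9845 = 0.7986
MRP = 7.8% − 2.7% = 5.10%
E(R_P) = R_f + β_P × MRP = 2.7% + 0.7986 × 5.1% = 6.77%

6.77%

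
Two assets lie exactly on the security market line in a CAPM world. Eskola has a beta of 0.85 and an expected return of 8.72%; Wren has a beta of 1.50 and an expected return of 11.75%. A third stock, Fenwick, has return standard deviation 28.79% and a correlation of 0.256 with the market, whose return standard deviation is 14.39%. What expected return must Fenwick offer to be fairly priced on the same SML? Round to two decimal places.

MRP = (11.75% − 8.72%) / (1.50 − 0.85) = 4.6615%
R_f = 8.72% − 0.85 × 4.6615% = 4.7577%
β_Fenwick = ρ·σ_i/σ_m = 0.256 × 28.79 / 14.39 = 0.5122
E(R_Fenwick) = R_f + β × MRP = 4.7577% + 0.5122 × 4.6615% = 7.15%

7.15%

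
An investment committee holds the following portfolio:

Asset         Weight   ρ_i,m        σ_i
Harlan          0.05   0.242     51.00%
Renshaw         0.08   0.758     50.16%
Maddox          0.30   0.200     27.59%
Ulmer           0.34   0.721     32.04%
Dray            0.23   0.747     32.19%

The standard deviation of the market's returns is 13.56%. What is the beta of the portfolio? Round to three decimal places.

β_Harlan = 0.242 × 51.00% / 13.56% = 0.9102
β_Renshaw = 0.758 × 50.16% / 13.56% = 2.8039
β_Maddox = 0.200 × 27.59% / 13.56% = 0.4069
β_Ulmer = 0.721 × 32.04% / 13.56% = 1.7036
β_Dray = 0.747 × 32.19% / 13.56% = 1.7733
β_P = Σ w_i β_i = 0.05×0.9102 + 0.08×2.8039 + 0.30×0.4069 + 0.34×1.7036 + 0.23×1.7733 = 1.3790

1.379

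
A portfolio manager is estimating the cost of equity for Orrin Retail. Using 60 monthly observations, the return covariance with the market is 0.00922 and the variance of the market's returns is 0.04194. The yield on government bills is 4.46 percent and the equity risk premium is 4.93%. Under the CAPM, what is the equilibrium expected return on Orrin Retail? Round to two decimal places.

5.54%

β = Cov(R_i, R_m) / Var(R_m) = 0.00922 / 0.04194 = 0.2198
E(R) = R_f + β × MRP = 4.46% + 0.2198 × 4.93% = 5.54%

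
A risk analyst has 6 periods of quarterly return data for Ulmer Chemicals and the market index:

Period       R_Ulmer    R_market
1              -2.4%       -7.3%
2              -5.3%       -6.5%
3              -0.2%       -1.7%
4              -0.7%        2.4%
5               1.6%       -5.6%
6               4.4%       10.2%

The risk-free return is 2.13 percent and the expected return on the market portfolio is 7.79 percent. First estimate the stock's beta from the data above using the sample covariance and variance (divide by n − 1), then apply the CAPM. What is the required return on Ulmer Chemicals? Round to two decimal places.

Mean R_i = (-2.4 − 5.3 − 0.2 − 0.7 + 1.6 + 4.4) / 6 = -0.4333%
Mean R_m = (-7.3 − 6.5 − 1.7 + 2.4 − 5.6 + 10.2) / 6 = -1.4167%
Σ(R_i − R̄_i)(R_m − R̄_m) = 82.8667  ⇒  Cov = 82.8667 / 5 = 16.5733
Σ(R_m − R̄_m)² = 227.5483  ⇒  Var(R_m) = 227.5483 / 5 = 45.5097
β = Cov / Var(R_m) = 16.5733 / 45.5097 = 0.3642
MRP = 7.79% − 2.13% = 5.66%
E(R) = R_f + β × MRP = 2.13% + 0.3642 × 5.66% = 4.19%

4.19%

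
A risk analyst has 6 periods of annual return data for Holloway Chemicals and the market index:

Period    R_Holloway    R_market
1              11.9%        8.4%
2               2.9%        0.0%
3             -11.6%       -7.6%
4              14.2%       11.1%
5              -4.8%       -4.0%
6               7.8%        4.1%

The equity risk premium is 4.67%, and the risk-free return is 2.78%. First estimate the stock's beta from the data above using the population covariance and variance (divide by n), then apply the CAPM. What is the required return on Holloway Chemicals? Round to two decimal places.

9.17%

Mean R_i = (11.9 + 2.9 − 11.6 + 14.2 − 4.8 + 7.8) / 6 = 3.4000%
Mean R_m = (8.4 + 0.0 − 7.6 + 11.1 − 4.0 + 4.1) / 6 = 2.0000%
Σ(R_i − R̄_i)(R_m − R̄_m) = 356.1200  ⇒  Cov = 356.1200 / 6 = 59.3533
Σ(R_m − R̄_m)² = 260.3400  ⇒  Var(R_m) = 260.3400 / 6 = 43.3900
β = Cov / Var(R_m) = 59.3533 / 43.3900 = 1.3679
E(R) = R_f + β × MRP = 2.78% + 1.3679 × 4.67% = 9.17%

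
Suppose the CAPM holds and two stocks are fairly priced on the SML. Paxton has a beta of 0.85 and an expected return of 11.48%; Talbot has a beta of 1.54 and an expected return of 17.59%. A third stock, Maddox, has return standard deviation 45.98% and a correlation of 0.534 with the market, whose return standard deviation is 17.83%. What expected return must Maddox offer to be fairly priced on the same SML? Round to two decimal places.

16.15%

MRP = (17.59% − 11.48%) / (1.54 − 0.85) = 8.8551%
R_f = 11.48% − 0.85 × 8.8551% = 3.9532%
β_Maddox = ρ·σ_i/σ_m = 0.534 × 45.98 / 17.83 = 1.3771
E(R_Maddox) = R_f + β × MRP = 3.9532% + 1.3771 × 8.8551% = 16.15%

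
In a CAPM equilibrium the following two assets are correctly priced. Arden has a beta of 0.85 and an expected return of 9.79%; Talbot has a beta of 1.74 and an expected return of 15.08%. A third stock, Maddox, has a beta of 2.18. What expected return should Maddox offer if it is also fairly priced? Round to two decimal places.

17.70%

MRP (SML slope) = (15.08% − 9.79%) / (1.74 − 0.85) = 5.29% / 0.89 = 5.9438%
R_f (intercept) = 9.79% − 0.85 × 5.9438% = 4.7378%
E(R_Maddox) = R_f + β × MRP = 4.7378% + 2.18 × 5.9438% = 17.70%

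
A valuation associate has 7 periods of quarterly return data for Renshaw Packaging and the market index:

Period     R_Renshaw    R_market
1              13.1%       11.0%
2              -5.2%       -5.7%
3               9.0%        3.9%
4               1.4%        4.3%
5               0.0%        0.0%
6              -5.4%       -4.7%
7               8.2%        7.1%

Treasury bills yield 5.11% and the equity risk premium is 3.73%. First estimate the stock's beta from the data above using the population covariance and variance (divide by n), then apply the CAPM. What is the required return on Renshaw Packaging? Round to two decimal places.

Mean R_i = (13.1 − 5.2 + 9.0 + 1.4 + 0.0 − 5.4 + 8.2) / 7 = 3.0143%
Mean R_m = (11.0 − 5.7 + 3.9 + 4.3 + 0.0 − 4.7 + 7.1) / 7 = 2.2714%
Σ(R_i − R̄_i)(R_m − R̄_m) = 250.5329  ⇒  Cov = 250.5329 / 7 = 35.7904
Σ(R_m − R̄_m)² = 223.5743  ⇒  Var(R_m) = 223.5743 / 7 = 31.9392
β = Cov / Var(R_m) = 35.7904 / 31.9392 = 1.1206
E(R) = R_f + β × MRP = 5.11% + 1.1206 × 3.73% = 9.29%

9.29%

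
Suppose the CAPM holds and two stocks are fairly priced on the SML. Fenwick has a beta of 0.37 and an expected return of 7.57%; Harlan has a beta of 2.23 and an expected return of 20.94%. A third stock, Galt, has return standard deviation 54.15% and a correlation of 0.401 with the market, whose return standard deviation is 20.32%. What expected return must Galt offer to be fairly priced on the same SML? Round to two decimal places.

MRP = (20.94% − 7.57%) / (2.23 − 0.37) = 7.1882%
R_f = 7.57% − 0.37 × 7.1882% = 4.9104%
β_Galt = ρ·σ_i/σ_m = 0.401 × 54.15 / 20.32 = 1.0686
E(R_Galt) = R_f + β × MRP = 4.9104% + 1.0686 × 7.1882% = 12.59%

12.59%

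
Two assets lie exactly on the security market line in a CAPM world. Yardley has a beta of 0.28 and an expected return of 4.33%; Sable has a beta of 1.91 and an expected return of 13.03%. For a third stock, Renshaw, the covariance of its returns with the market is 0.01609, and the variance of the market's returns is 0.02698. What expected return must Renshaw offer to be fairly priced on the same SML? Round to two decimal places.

MRP = (13.03% − 4.33%) / (1.91 − 0.28) = 5.3374%
R_f = 4.33% − 0.28 × 5.3374% = 2.8355%
β_Renshaw = Cov / Var(R_m) = 0.01609 / 0.02698 = 0.5964
E(R_Renshaw) = R_f + β × MRP = 2.8355% + 0.5964 × 5.3374% = 6.02%

6.02%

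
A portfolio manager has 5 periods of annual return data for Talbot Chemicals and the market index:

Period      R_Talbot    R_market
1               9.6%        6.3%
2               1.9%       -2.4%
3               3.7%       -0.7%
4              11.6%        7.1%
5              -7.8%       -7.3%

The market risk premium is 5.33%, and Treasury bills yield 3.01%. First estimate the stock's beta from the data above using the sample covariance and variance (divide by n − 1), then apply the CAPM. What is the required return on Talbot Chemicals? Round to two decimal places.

9.54%

Mean R_i = (9.6 + 1.9 + 3.7 + 11.6 − 7.8) / 5 = 3.8000%
Mean R_m = (6.3 − 2.4 − 0.7 + 7.1 − 7.3) / 5 = 0.6000%
Σ(R_i − R̄_i)(R_m − R̄_m) = 181.2300  ⇒  Cov = 181.2300 / 4 = 45.3075
Σ(R_m − R̄_m)² = 147.8400  ⇒  Var(R_m) = 147.8400 / 4 = 36.9600
β = Cov / Var(R_m) = 45.3075 / 36.9600 = 1.2259
E(R) = R_f + β × MRP = 3.01% + 1.2259 × 5.33% = 9.54%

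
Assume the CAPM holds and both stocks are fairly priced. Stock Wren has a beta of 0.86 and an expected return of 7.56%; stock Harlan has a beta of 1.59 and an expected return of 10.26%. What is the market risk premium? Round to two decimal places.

3.70%

Both satisfy E(R) = R_f + β·MRP, so the slope of the SML is
MRP = (10.26% − 7.56%) / (1.59 − 0.86) = 2.70% / 0.73 = 3.6986%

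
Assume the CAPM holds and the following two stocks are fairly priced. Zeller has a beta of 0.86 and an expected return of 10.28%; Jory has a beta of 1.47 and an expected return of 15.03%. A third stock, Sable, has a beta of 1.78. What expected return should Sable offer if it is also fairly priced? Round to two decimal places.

17.44%

MRP (SML slope) = (15.03% − 10.28%) / (1.47 − 0.86) = 4.75% / 0.61 = 7.7869%
R_f (intercept) = 10.28% − 0.86 × 7.7869% = 3.5833%
E(R_Sable) = R_f + β × MRP = 3.5833% + 1.78 × 7.7869% = 17.44%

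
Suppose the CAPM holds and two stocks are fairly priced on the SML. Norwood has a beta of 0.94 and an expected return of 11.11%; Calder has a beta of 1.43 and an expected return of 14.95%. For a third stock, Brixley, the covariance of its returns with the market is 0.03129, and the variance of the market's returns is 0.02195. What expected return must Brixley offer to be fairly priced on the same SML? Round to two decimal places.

MRP = (14.95% − 11.11%) / (1.43 − 0.94) = 7.8367%
R_f = 11.11% − 0.94 × 7.8367% = 3.7435%
β_Brixley = Cov / Var(R_m) = 0.03129 / 0.02195 = 1.4255
E(R_Brixley) = R_f + β × MRP = 3.7435% + 1.4255 × 7.8367% = 14.91%

14.91%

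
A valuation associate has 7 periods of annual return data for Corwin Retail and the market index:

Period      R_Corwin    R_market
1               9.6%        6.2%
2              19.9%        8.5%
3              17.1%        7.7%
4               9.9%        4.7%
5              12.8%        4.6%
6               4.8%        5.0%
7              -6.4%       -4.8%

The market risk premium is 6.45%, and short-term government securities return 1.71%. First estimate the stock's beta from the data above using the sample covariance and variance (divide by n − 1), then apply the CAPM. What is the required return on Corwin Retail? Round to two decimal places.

Mean R_i = (9.6 + 19.9 + 17.1 + 9.9 + 12.8 + 4.8 − 6.4) / 7 = 9.6714%
Mean R_m = (6.2 + 8.5 + 7.7 + 4.7 + 4.6 + 5.0 − 4.8) / 7 = 4.5571%
Σ(R_i − R̄_i)(R_m − R̄_m) = 211.9514  ⇒  Cov = 211.9514 / 6 = 35.3252
Σ(R_m − R̄_m)² = 115.8971  ⇒  Var(R_m) = 115.8971 / 6 = 19.3162
β = Cov / Var(R_m) = 35.3252 / 19.3162 = 1.8288
E(R) = R_f + β × MRP = 1.71% + 1.8288 × 6.45% = 13.51%

13.51%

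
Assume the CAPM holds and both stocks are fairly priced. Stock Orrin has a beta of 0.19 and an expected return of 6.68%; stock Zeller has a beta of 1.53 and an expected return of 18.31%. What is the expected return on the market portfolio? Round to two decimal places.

13.71%

Both satisfy E(R) = R_f + β·MRP, so the slope of the SML is
MRP = (18.31% − 6.68%) / (1.53 − 0.19) = 11.63% / 1.34 = 8.6791%
R_f = E(R_Orrin) − β_Orrin·MRP = 6.68% − 0.19 × 8.6791% = 5.0310%
E(R_m) = R_f + MRP = 5.0310% + 8.6791% = 13.71%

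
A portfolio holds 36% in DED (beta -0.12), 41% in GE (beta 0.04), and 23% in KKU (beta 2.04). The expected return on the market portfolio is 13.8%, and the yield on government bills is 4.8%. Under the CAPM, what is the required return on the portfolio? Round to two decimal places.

β_P = Σ w_i β_i = 0.36×-0.12 + 0.41×0.04 + 0.23×2.04 = 0.4424
MRP = 13.8% − 4.8% = 9.00%
E(R_P) = R_f + β_P × MRP = 4.8% + 0.4424 × 9.0% = 8.78%

8.78%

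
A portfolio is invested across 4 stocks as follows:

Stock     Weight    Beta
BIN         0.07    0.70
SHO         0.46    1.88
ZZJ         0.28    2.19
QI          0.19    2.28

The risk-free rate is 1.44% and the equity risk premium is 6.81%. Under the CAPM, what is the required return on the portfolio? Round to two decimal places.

14.79%

β_P = Σ w_i β_i = 0.07×0.70 + 0.46×1.88 + 0.28×2.19 + 0.19×2.28 = 1.9602
E(R_P) = R_f + β_P × MRP = 1.44% + 1.9602 × 6.81% = 14.79%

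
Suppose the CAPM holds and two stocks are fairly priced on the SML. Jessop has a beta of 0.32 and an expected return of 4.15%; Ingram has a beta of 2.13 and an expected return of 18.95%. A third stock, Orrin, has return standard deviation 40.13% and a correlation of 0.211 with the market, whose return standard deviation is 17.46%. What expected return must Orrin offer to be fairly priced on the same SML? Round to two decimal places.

MRP = (18.95% − 4.15%) / (2.13 − 0.32) = 8.1768%
R_f = 4.15% − 0.32 × 8.1768% = 1.5334%
β_Orrin = ρ·σ_i/σ_m = 0.211 × 40.13 / 17.46 = 0.4850
E(R_Orrin) = R_f + β × MRP = 1.5334% + 0.4850 × 8.1768% = 5.50%

5.50%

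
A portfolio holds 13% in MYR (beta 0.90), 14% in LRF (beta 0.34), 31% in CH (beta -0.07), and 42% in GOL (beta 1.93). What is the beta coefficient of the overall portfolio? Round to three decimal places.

0.954

β_P = Σ w_i β_i = 0.13×0.90 + 0.14×0.34 + 0.31×-0.07 + 0.42×1.93 = 0.9535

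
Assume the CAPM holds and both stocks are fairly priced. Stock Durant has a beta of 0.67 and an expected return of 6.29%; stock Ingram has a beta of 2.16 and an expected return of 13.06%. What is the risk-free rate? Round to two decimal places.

3.25%

Both satisfy E(R) = R_f + β·MRP, so the slope of the SML is
MRP = (13.06% − 6.29%) / (2.16 − 0.67) = 6.77% / 1.49 = 4.5436%
R_f = E(R_Durant) − β_Durant·MRP = 6.29% − 0.67 × 4.5436% = 3.2458%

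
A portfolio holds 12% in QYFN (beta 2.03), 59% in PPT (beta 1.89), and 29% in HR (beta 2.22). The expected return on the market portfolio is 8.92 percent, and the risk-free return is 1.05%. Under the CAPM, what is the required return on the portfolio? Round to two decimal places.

16.81%

β_P = Σ w_i β_i = 0.12×2.03 + 0.59×1.89 + 0.29×2.22 = 2.0025
MRP = 8.92% − 1.05% = 7.87%
E(R_P) = R_f + β_P × MRP = 1.05% + 2.0025 × 7.87% = 16.81%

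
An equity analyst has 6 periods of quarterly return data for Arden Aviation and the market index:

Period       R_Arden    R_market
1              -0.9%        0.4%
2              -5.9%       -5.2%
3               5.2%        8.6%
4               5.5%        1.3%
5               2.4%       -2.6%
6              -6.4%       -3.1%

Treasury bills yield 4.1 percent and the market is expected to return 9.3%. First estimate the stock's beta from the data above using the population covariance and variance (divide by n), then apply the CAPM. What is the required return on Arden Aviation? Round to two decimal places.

8.28%

Mean R_i = (-0.9 − 5.9 + 5.2 + 5.5 + 2.4 − 6.4) / 6 = -0.0167%
Mean R_m = (0.4 − 5.2 + 8.6 + 1.3 − 2.6 − 3.1) / 6 = -0.1000%
Σ(R_i − R̄_i)(R_m − R̄_m) = 95.7800  ⇒  Cov = 95.7800 / 6 = 15.9633
Σ(R_m − R̄_m)² = 119.1600  ⇒  Var(R_m) = 119.1600 / 6 = 19.8600
β = Cov / Var(R_m) = 15.9633 / 19.8600 = 0.8038
MRP = 9.3% − 4.1% = 5.20%
E(R) = R_f + β × MRP = 4.1% + 0.8038 × 5.2% = 8.28%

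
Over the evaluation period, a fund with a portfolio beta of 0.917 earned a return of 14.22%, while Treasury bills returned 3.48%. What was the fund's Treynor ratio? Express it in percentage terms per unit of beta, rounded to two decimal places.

11.71%

Treynor = (R_P − R_f) / β_P = (14.22% − 3.48%) / 0.9170 = 10.74% / 0.9170 = 11.71%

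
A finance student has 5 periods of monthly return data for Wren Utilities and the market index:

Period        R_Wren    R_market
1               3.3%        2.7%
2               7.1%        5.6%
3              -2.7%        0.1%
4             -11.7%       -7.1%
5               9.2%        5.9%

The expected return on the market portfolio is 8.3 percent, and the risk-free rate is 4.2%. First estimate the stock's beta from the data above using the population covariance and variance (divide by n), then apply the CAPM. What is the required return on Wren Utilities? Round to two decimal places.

Mean R_i = (3.3 + 7.1 − 2.7 − 11.7 + 9.2) / 5 = 1.0400%
Mean R_m = (2.7 + 5.6 + 0.1 − 7.1 + 5.9) / 5 = 1.4400%
Σ(R_i − R̄_i)(R_m − R̄_m) = 178.2620  ⇒  Cov = 178.2620 / 5 = 35.6524
Σ(R_m − R̄_m)² = 113.5120  ⇒  Var(R_m) = 113.5120 / 5 = 22.7024
β = Cov / Var(R_m) = 35.6524 / 22.7024 = 1.5704
MRP = 8.3% − 4.2% = 4.10%
E(R) = R_f + β × MRP = 4.2% + 1.5704 × 4.1% = 10.64%

10.64%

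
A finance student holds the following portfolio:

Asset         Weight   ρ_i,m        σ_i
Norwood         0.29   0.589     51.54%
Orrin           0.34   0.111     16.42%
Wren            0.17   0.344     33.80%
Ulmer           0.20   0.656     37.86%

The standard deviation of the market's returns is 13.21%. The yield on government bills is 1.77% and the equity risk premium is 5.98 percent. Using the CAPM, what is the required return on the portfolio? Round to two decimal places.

9.18%

β_Norwood = 0.589 × 51.54% / 13.21% = 2.2980
β_Orrin = 0.111 × 16.42% / 13.21% = 0.1380
β_Wren = 0.344 × 33.80% / 13.21% = 0.8802
β_Ulmer = 0.656 × 37.86% / 13.21% = 1.8801
β_P = Σ w_i β_i = 0.29×2.2980 + 0.34×0.1380 + 0.17×0.8802 + 0.20×1.8801 = 1.2390
E(R_P) = R_f + β_P × MRP = 1.77% + 1.2390 × 5.98% = 9.18%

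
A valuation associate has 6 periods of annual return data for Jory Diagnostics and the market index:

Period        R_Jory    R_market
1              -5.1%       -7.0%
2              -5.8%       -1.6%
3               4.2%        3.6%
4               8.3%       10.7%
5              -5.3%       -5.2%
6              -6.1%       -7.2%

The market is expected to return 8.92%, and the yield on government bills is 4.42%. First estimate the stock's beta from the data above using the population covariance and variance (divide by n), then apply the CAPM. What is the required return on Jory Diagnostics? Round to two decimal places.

8.18%

Mean R_i = (-5.1 − 5.8 + 4.2 + 8.3 − 5.3 − 6.1) / 6 = -1.6333%
Mean R_m = (-7.0 − 1.6 + 3.6 + 10.7 − 5.2 − 7.2) / 6 = -1.1167%
Σ(R_i − R̄_i)(R_m − R̄_m) = 209.4467  ⇒  Cov = 209.4467 / 6 = 34.9078
Σ(R_m − R̄_m)² = 250.4083  ⇒  Var(R_m) = 250.4083 / 6 = 41.7347
β = Cov / Var(R_m) = 34.9078 / 41.7347 = 0.8364
MRP = 8.92% − 4.42% = 4.50%
E(R) = R_f + β × MRP = 4.42% + 0.8364 × 4.50% = 8.18%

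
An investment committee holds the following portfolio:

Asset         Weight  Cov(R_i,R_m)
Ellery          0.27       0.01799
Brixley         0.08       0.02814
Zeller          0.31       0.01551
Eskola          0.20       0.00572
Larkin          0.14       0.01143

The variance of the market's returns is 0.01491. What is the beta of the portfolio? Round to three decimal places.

0.983

β_Ellery = 0.01799 / 0.01491 = 1.2066
β_Brixley = 0.02814 / 0.01491 = 1.8873
β_Zeller = 0.01551 / 0.01491 = 1.0402
β_Eskola = 0.00572 / 0.01491 = 0.3836
β_Larkin = 0.01143 / 0.01491 = 0.7666
β_P = Σ w_i β_i = 0.27×1.2066 + 0.08×1.8873 + 0.31×1.0402 + 0.20×0.3836 + 0.14×0.7666 = 0.9833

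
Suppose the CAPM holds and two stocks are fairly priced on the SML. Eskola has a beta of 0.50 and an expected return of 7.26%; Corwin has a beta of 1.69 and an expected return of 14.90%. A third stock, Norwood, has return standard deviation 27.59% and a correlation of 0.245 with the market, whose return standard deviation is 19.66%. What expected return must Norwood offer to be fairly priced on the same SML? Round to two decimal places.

MRP = (14.90% − 7.26%) / (1.69 − 0.50) = 6.4202%
R_f = 7.26% − 0.50 × 6.4202% = 4.0499%
β_Norwood = ρ·σ_i/σ_m = 0.245 × 27.59 / 19.66 = 0.3438
E(R_Norwood) = R_f + β × MRP = 4.0499% + 0.3438 × 6.4202% = 6.26%

6.26%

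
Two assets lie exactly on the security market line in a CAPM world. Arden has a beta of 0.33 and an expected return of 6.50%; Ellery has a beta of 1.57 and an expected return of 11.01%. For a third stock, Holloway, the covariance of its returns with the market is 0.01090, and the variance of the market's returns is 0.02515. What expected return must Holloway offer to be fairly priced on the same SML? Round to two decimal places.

MRP = (11.01% − 6.50%) / (1.57 − 0.33) = 3.6371%
R_f = 6.50% − 0.33 × 3.6371% = 5.2998%
β_Holloway = Cov / Var(R_m) = 0.01090 / 0.02515 = 0.4334
E(R_Holloway) = R_f + β × MRP = 5.2998% + 0.4334 × 3.6371% = 6.88%

6.88%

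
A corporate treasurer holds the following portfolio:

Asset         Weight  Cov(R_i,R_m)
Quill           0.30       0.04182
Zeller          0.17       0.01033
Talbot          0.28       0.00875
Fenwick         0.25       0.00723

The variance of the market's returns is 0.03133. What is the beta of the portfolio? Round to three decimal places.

0.592

β_Quill = 0.04182 / 0.03133 = 1.3348
β_Zeller = 0.01033 / 0.03133 = 0.3297
β_Talbot = 0.00875 / 0.03133 = 0.2793
β_Fenwick = 0.00723 / 0.03133 = 0.2308
β_P = Σ w_i β_i = 0.30×1.3348 + 0.17×0.3297 + 0.28×0.2793 + 0.25×0.2308 = 0.5924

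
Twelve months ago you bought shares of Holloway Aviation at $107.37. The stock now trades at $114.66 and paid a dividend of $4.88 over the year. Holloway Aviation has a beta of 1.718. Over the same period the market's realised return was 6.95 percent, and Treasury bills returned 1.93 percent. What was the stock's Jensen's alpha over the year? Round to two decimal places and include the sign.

+0.78%

Realised HPR = (P1 + D1 − P0) / P0 = (114.66 + 4.88 − 107.37) / 107.37 = 12.17 / 107.37 = 11.3346%
MRP = 6.95% − 1.93% = 5.02%
CAPM required = R_f + β·MRP = 1.93% + 1.718 × 5.02% = 10.55436%
α = realised − required = 11.3346% − 10.55436% = +0.78%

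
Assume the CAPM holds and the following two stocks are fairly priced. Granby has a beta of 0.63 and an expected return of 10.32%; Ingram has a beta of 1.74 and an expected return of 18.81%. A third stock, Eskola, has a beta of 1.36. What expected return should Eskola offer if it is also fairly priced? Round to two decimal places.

MRP (SML slope) = (18.81% − 10.32%) / (1.74 − 0.63) = 8.49% / 1.11 = 7.6486%
R_f (intercept) = 10.32% − 0.63 × 7.6486% = 5.5014%
E(R_Eskola) = R_f + β × MRP = 5.5014% + 1.36 × 7.6486% = 15.90%

15.90%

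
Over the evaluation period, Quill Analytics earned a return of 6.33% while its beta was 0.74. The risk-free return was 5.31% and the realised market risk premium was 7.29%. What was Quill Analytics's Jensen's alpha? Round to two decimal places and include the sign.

CAPM benchmark = R_f + β(R_m − R_f) = 5.31% + 0.74 × 7.29% = 10.7046%
α = actual − benchmark = 6.33% − 10.7046% = -4.37%

-4.37%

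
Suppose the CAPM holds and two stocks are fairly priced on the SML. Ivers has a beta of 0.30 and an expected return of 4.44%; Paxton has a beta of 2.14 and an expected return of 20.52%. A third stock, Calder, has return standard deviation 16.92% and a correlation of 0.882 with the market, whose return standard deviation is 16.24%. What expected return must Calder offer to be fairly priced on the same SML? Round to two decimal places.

MRP = (20.52% − 4.44%) / (2.14 − 0.30) = 8.7391%
R_f = 4.44% − 0.30 × 8.7391% = 1.8183%
β_Calder = ρ·σ_i/σ_m = 0.882 × 16.92 / 16.24 = 0.9189
E(R_Calder) = R_f + β × MRP = 1.8183% + 0.9189 × 8.7391% = 9.85%

9.85%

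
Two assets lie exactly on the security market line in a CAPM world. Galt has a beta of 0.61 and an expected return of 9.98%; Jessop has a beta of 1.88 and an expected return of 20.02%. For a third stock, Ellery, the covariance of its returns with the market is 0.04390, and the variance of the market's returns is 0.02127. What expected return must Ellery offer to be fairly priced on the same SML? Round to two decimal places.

MRP = (20.02% − 9.98%) / (1.88 − 0.61) = 7.9055%
R_f = 9.98% − 0.61 × 7.9055% = 5.1576%
β_Ellery = Cov / Var(R_m) = 0.04390 / 0.02127 = 2.0639
E(R_Ellery) = R_f + β × MRP = 5.1576% + 2.0639 × 7.9055% = 21.47%

21.47%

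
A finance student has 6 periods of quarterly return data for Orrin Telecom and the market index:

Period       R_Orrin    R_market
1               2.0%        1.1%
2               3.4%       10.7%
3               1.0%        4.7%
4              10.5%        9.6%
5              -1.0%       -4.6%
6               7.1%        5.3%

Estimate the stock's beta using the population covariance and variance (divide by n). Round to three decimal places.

0.524

Mean R_i = (2.0 + 3.4 + 1.0 + 10.5 − 1.0 + 7.1) / 6 = 3.8333%
Mean R_m = (1.1 + 10.7 + 4.7 + 9.6 − 4.6 + 5.3) / 6 = 4.4667%
Σ(R_i − R̄_i)(R_m − R̄_m) = 83.5767  ⇒  Cov = 83.5767 / 6 = 13.9295
Σ(R_m − R̄_m)² = 159.4933  ⇒  Var(R_m) = 159.4933 / 6 = 26.5822
β = Cov / Var(R_m) = 13.9295 / 26.5822 = 0.5240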